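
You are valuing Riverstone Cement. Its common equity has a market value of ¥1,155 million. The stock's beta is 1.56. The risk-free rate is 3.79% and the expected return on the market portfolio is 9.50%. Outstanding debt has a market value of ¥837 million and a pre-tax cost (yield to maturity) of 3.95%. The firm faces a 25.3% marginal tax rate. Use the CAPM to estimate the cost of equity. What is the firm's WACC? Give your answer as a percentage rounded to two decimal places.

8.60%

Market risk premium = 9.5% − 3.79% = 5.71%.
Cost of equity via CAPM: Re = 3.79% + 1.56 × 5.71% = 12.6976%.
Total capital V = 1155 + 837 = 1992.
Equity: weight = 1155/1992 = 0.5798; cost = 12.6976%.
Debt: weight = 837/1992 = 0.4202; after-tax cost = 3.95% × (1 − 25.3%) = 2.9506%.
WACC = 0.5798 × 12.6976% + 0.4202 × 2.9506% = 8.6021%.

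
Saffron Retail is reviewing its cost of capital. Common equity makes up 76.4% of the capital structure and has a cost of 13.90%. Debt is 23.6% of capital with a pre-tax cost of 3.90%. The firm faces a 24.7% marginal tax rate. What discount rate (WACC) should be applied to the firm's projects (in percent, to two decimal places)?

After-tax cost of debt = 3.9% × (1 − 24.7%) = 2.9367%.
WACC = 0.764 × 13.9000% + 0.236 × 2.9367% = 11.3127%.

11.31%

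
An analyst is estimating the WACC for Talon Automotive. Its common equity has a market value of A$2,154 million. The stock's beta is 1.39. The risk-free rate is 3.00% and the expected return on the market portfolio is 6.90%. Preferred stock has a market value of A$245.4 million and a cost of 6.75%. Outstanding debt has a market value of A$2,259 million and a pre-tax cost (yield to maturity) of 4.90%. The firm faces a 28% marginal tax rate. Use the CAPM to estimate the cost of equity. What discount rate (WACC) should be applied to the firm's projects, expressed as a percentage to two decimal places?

5.96%

Market risk premium = 6.9% − 3.0% = 3.9%.
Cost of equity via CAPM: Re = 3.0% + 1.39 × 3.9% = 8.4210%.
Total capital V = 2154 + 245.4 + 2259 = 4658.4.
Equity: weight = 2154/4658.4 = 0.4624; cost = 8.421%.
Preferred: weight = 245.4/4658.4 = 0.0527; cost = 6.75%.
Debt: weight = 2259/4658.4 = 0.4849; after-tax cost = 4.9% × (1 − 28%) = 3.5280%.
WACC = 0.4624 × 8.4210% + 0.0527 × 6.7500% + 0.4849 × 3.5280% = 5.9602%.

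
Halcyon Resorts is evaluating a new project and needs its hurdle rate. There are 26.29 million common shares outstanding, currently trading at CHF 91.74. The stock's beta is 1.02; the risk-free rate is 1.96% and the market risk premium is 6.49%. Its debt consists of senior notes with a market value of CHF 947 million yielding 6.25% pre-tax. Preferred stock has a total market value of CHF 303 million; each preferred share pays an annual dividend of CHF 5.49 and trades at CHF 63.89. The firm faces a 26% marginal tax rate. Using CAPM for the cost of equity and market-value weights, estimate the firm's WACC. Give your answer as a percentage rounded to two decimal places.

Cost of equity via CAPM: Re = 1.96% + 1.02 × 6.49% = 8.5798%.
Cost of preferred: Rp = 5.49 / 63.89 = 8.5929%.
Market value of equity E = 91.74 × 26.29m = 2411.8446m.
Total capital V = 2411.8446 + 303 + 947 = 3661.8446.
Equity: weight = 2411.8446/3661.8446 = 0.6586; cost = 8.5798%.
Preferred: weight = 303/3661.8446 = 0.0827; cost = 8.5929%.
Senior notes: weight = 947/3661.8446 = 0.2586; after-tax cost = 6.25% × (1 − 26%) = 4.6250%.
WACC = 0.6586 × 8.5798% + 0.0827 × 8.5929% + 0.2586 × 4.6250% = 7.5581%.

7.56%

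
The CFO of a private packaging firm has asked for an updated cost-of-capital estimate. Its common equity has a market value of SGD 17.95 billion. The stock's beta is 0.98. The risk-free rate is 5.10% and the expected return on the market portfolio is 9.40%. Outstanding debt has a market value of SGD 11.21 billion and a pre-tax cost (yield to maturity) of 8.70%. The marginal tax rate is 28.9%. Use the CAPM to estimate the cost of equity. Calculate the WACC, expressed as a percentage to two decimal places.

Market risk premium = 9.4% − 5.1% = 4.3%.
Cost of equity via CAPM: Re = 5.1% + 0.98 × 4.3% = 9.3140%.
Total capital V = 17.95 + 11.21 = 29.16.
Equity: weight = 17.95/29.16 = 0.6156; cost = 9.314%.
Debt: weight = 11.21/29.16 = 0.3844; after-tax cost = 8.7% × (1 − 28.9%) = 6.1857%.
WACC = 0.6156 × 9.3140% + 0.3844 × 6.1857% = 8.1114%.

8.11%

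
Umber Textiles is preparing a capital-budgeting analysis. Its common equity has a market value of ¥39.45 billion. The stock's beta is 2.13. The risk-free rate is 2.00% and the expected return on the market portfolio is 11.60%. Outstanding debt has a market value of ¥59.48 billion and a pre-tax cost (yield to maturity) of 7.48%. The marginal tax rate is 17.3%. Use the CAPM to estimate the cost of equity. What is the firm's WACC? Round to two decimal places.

Market risk premium = 11.6% − 2.0% = 9.6%.
Cost of equity via CAPM: Re = 2.0% + 2.13 × 9.6% = 22.4480%.
Total capital V = 39.45 + 59.48 = 98.93.
Equity: weight = 39.45/98.93 = 0.3988; cost = 22.448%.
Debt: weight = 59.48/98.93 = 0.6012; after-tax cost = 7.48% × (1 − 17.3%) = 6.1860%.
WACC = 0.3988 × 22.4480% + 0.6012 × 6.1860% = 12.6707%.

12.67%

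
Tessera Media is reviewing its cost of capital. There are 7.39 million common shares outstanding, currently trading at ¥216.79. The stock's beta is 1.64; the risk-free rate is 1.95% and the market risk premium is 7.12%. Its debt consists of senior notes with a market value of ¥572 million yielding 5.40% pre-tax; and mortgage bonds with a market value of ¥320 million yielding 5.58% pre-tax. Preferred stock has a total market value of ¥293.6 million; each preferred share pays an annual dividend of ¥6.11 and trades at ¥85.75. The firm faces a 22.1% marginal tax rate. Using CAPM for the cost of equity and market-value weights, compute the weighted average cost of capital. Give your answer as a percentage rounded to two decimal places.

Cost of equity via CAPM: Re = 1.95% + 1.64 × 7.12% = 13.6268%.
Cost of preferred: Rp = 6.11 / 85.75 = 7.1254%.
Market value of equity E = 216.79 × 7.39m = 1602.0781m.
Total capital V = 1602.0781 + 293.6 + 572 + 320 = 2787.6781.
Equity: weight = 1602.0781/2787.6781 = 0.5747; cost = 13.6268%.
Preferred: weight = 293.6/2787.6781 = 0.1053; cost = 7.1254%.
Senior notes: weight = 572/2787.6781 = 0.2052; after-tax cost = 5.4% × (1 − 22.1%) = 4.2066%.
Mortgage bonds: weight = 320/2787.6781 = 0.1148; after-tax cost = 5.58% × (1 − 22.1%) = 4.3468%.
WACC = 0.5747 × 13.6268% + 0.1053 × 7.1254% + 0.2052 × 4.2066% + 0.1148 × 4.3468% = 9.9439%.

9.94%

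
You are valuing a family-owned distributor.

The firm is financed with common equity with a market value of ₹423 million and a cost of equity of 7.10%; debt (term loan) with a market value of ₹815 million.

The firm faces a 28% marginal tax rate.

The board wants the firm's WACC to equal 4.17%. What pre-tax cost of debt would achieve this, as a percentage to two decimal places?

Total capital V = 423 + 815 = 1238.
Equity weight = 423/1238 = 0.3417.
Term loan weight = 815/1238 = 0.6583.
Equity contribution = 0.3417 × 7.1% = 2.4259%.
Remaining for debt = 4.17% − 2.4259% = 1.7441%.
Rd × (1 − 28%) × 0.6583 = 1.7441%  ⇒  Rd = 3.6796%.

3.68%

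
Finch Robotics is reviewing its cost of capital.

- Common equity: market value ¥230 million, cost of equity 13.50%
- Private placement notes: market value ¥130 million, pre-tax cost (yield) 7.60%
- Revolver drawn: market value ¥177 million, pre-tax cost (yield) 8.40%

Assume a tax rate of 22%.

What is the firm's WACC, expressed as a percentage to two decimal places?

Total capital V = 230 + 130 + 177 = 537.
Equity: weight = 230/537 = 0.4283; cost = 13.5%.
Private placement notes: weight = 130/537 = 0.2421; after-tax cost = 7.6% × (1 − 22%) = 5.9280%.
Revolver drawn: weight = 177/537 = 0.3296; after-tax cost = 8.4% × (1 − 22%) = 6.5520%.
WACC = 0.4283 × 13.5000% + 0.2421 × 5.9280% + 0.3296 × 6.5520% = 9.3768%.

9.38%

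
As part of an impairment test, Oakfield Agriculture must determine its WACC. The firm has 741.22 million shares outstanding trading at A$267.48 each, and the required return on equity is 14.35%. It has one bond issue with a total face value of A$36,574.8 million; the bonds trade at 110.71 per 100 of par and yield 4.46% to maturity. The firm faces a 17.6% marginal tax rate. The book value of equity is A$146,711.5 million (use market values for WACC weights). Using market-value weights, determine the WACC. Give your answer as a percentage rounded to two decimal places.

Market value of equity E = 267.48 × 741.22m = 198261.5256m. Market value of debt D = 36574.8m × 110.71/100 = 40491.96108m.
Total capital V = 198261.5256 + 40491.96108 = 238753.48668.
Equity: weight = 198261.5256/238753.48668 = 0.8304; cost = 14.35%.
Bonds outstanding: weight = 40491.96108/238753.48668 = 0.1696; after-tax cost = 4.46% × (1 − 17.6%) = 3.6750%.
WACC = 0.8304 × 14.3500% + 0.1696 × 3.6750% = 12.5396%.

12.54%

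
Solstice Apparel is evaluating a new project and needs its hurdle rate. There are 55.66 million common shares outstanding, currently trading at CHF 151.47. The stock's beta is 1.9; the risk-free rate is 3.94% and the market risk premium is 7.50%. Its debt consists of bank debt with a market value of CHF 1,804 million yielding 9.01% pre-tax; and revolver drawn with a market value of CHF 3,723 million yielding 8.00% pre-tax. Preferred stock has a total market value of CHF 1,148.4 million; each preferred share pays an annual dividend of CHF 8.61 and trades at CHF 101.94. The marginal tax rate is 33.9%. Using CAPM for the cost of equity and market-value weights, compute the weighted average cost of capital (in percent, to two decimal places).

Cost of equity via CAPM: Re = 3.94% + 1.9 × 7.5% = 18.1900%.
Cost of preferred: Rp = 8.61 / 101.94 = 8.4461%.
Market value of equity E = 151.47 × 55.66m = 8430.8202m.
Total capital V = 8430.8202 + 1148.4 + 1804 + 3723 = 15106.2202.
Equity: weight = 8430.8202/15106.2202 = 0.5581; cost = 18.19%.
Preferred: weight = 1148.4/15106.2202 = 0.0760; cost = 8.4461%.
Bank debt: weight = 1804/15106.2202 = 0.1194; after-tax cost = 9.01% × (1 − 33.9%) = 5.9556%.
Revolver drawn: weight = 3723/15106.2202 = 0.2465; after-tax cost = 8% × (1 − 33.9%) = 5.2880%.
WACC = 0.5581 × 18.1900% + 0.0760 × 8.4461% + 0.1194 × 5.9556% + 0.2465 × 5.2880% = 12.8084%.

12.81%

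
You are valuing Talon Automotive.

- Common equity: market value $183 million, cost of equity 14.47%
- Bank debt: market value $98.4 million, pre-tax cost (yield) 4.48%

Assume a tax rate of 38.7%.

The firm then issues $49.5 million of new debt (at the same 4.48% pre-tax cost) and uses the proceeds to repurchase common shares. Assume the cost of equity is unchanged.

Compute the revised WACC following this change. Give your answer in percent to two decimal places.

8.31%

After the change:
Total capital V = 133.5 + 147.9 = 281.4.
Equity: weight = 133.5/281.4 = 0.4744; cost = 14.47%.
Bank debt: weight = 147.9/281.4 = 0.5256; after-tax cost = 4.48% × (1 − 38.7%) = 2.7462%.
WACC = 0.4744 × 14.4700% + 0.5256 × 2.7462% = 8.3082%.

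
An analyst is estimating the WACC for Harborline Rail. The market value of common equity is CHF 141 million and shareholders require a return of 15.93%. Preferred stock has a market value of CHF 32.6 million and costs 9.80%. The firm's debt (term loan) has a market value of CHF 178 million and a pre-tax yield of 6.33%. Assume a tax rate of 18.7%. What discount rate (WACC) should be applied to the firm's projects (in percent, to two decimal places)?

Total capital V = 141 + 32.6 + 178 = 351.6.
Equity: weight = 141/351.6 = 0.4010; cost = 15.93%.
Preferred: weight = 32.6/351.6 = 0.0927; cost = 9.8%.
Term loan: weight = 178/351.6 = 0.5063; after-tax cost = 6.33% × (1 − 18.7%) = 5.1463%.
WACC = 0.4010 × 15.9300% + 0.0927 × 9.8000% + 0.5063 × 5.1463% = 9.9023%.

9.90%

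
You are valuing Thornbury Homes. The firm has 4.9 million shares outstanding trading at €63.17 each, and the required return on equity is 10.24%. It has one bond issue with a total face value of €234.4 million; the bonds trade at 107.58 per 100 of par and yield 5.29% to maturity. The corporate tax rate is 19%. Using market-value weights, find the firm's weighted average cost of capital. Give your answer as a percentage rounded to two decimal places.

Market value of equity E = 63.17 × 4.9m = 309.533m. Market value of debt D = 234.4m × 107.58/100 = 252.16752m.
Total capital V = 309.533 + 252.16752 = 561.70052.
Equity: weight = 309.533/561.70052 = 0.5511; cost = 10.24%.
Bonds outstanding: weight = 252.16752/561.70052 = 0.4489; after-tax cost = 5.29% × (1 − 19%) = 4.2849%.
WACC = 0.5511 × 10.2400% + 0.4489 × 4.2849% = 7.5665%.

7.57%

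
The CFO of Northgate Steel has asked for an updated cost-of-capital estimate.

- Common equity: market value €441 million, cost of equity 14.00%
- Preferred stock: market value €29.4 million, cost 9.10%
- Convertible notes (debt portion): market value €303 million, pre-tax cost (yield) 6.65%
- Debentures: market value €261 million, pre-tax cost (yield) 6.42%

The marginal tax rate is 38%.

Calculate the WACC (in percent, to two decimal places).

Total capital V = 441 + 29.4 + 303 + 261 = 1034.4.
Equity: weight = 441/1034.4 = 0.4263; cost = 14%.
Preferred: weight = 29.4/1034.4 = 0.0284; cost = 9.1%.
Convertible notes (debt portion): weight = 303/1034.4 = 0.2929; after-tax cost = 6.65% × (1 − 38%) = 4.1230%.
Debentures: weight = 261/1034.4 = 0.2523; after-tax cost = 6.42% × (1 − 38%) = 3.9804%.
WACC = 0.4263 × 14.0000% + 0.0284 × 9.1000% + 0.2929 × 4.1230% + 0.2523 × 3.9804% = 8.4394%.

8.44%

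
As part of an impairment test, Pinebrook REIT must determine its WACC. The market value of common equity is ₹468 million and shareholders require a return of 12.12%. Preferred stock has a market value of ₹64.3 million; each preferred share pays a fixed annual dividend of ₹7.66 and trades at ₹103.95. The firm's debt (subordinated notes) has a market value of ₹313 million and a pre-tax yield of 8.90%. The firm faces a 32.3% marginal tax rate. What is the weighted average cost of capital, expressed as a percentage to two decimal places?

9.50%

Cost of preferred: Rp = 7.66 / 103.95 = 7.3689%.
Total capital V = 468 + 64.3 + 313 = 845.3.
Equity: weight = 468/845.3 = 0.5536; cost = 12.12%.
Preferred: weight = 64.3/845.3 = 0.0761; cost = 7.3689%.
Subordinated notes: weight = 313/845.3 = 0.3703; after-tax cost = 8.9% × (1 − 32.3%) = 6.0253%.
WACC = 0.5536 × 12.1200% + 0.0761 × 7.3689% + 0.3703 × 6.0253% = 9.5018%.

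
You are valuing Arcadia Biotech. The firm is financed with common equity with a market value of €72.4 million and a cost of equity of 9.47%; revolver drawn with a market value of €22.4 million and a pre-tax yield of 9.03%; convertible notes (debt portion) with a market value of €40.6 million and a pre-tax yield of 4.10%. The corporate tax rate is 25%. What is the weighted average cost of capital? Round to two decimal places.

7.11%

Total capital V = 72.4 + 22.4 + 40.6 = 135.4.
Equity: weight = 72.4/135.4 = 0.5347; cost = 9.47%.
Revolver drawn: weight = 22.4/135.4 = 0.1654; after-tax cost = 9.03% × (1 − 25%) = 6.7725%.
Convertible notes (debt portion): weight = 40.6/135.4 = 0.2999; after-tax cost = 4.1% × (1 − 25%) = 3.0750%.
WACC = 0.5347 × 9.4700% + 0.1654 × 6.7725% + 0.2999 × 3.0750% = 7.1062%.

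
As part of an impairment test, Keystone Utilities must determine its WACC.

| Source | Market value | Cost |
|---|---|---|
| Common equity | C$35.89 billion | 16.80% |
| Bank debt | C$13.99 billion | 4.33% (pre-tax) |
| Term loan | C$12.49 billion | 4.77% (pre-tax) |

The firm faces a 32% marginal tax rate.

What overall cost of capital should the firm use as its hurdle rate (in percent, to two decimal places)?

Total capital V = 35.89 + 13.99 + 12.49 = 62.37.
Equity: weight = 35.89/62.37 = 0.5754; cost = 16.8%.
Bank debt: weight = 13.99/62.37 = 0.2243; after-tax cost = 4.33% × (1 − 32%) = 2.9444%.
Term loan: weight = 12.49/62.37 = 0.2003; after-tax cost = 4.77% × (1 − 32%) = 3.2436%.
WACC = 0.5754 × 16.8000% + 0.2243 × 2.9444% + 0.2003 × 3.2436% = 10.9773%.

10.98%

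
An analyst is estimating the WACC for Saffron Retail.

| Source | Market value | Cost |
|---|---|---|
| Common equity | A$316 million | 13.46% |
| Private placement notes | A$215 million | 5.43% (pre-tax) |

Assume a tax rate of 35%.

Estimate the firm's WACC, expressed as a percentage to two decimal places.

Total capital V = 316 + 215 = 531.
Equity: weight = 316/531 = 0.5951; cost = 13.46%.
Private placement notes: weight = 215/531 = 0.4049; after-tax cost = 5.43% × (1 − 35%) = 3.5295%.
WACC = 0.5951 × 13.4600% + 0.4049 × 3.5295% = 9.4392%.

9.44%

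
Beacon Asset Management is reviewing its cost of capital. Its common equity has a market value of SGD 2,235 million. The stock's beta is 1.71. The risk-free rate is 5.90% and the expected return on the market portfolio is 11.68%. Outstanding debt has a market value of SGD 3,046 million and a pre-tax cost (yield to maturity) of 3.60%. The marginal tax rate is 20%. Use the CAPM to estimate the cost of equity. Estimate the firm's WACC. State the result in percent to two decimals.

8.34%

Market risk premium = 11.68% − 5.9% = 5.78%.
Cost of equity via CAPM: Re = 5.9% + 1.71 × 5.78% = 15.7838%.
Total capital V = 2235 + 3046 = 5281.
Equity: weight = 2235/5281 = 0.4232; cost = 15.7838%.
Debt: weight = 3046/5281 = 0.5768; after-tax cost = 3.6% × (1 − 20%) = 2.8800%.
WACC = 0.4232 × 15.7838% + 0.5768 × 2.8800% = 8.3411%.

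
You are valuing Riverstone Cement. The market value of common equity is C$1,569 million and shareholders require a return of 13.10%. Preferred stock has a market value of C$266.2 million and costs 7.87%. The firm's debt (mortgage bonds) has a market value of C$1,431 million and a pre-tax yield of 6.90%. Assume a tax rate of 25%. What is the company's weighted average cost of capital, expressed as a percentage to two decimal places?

9.20%

Total capital V = 1569 + 266.2 + 1431 = 3266.2.
Equity: weight = 1569/3266.2 = 0.4804; cost = 13.1%.
Preferred: weight = 266.2/3266.2 = 0.0815; cost = 7.87%.
Mortgage bonds: weight = 1431/3266.2 = 0.4381; after-tax cost = 6.9% × (1 − 25%) = 5.1750%.
WACC = 0.4804 × 13.1000% + 0.0815 × 7.8700% + 0.4381 × 5.1750% = 9.2016%.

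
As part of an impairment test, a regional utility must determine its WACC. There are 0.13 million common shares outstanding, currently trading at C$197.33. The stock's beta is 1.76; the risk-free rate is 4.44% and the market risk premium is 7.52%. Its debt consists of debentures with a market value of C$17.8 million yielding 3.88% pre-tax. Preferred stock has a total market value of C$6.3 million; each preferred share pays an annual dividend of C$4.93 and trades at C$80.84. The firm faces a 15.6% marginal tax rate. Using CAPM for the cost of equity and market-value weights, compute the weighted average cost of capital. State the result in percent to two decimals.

Cost of equity via CAPM: Re = 4.44% + 1.76 × 7.52% = 17.6752%.
Cost of preferred: Rp = 4.93 / 80.84 = 6.0985%.
Market value of equity E = 197.33 × 0.13m = 25.6529m.
Total capital V = 25.6529 + 6.3 + 17.8 = 49.7529.
Equity: weight = 25.6529/49.7529 = 0.5156; cost = 17.6752%.
Preferred: weight = 6.3/49.7529 = 0.1266; cost = 6.0985%.
Debentures: weight = 17.8/49.7529 = 0.3578; after-tax cost = 3.88% × (1 − 15.6%) = 3.2747%.
WACC = 0.5156 × 17.6752% + 0.1266 × 6.0985% + 0.3578 × 3.2747% = 11.0573%.

11.06%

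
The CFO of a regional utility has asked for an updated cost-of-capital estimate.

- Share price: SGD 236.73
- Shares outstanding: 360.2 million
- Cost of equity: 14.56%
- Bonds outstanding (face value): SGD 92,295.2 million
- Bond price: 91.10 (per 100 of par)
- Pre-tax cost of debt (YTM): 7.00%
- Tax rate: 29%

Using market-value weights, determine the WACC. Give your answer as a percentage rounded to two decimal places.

Market value of equity E = 236.73 × 360.2m = 85270.146m. Market value of debt D = 92295.2m × 91.1/100 = 84080.9272m.
Total capital V = 85270.146 + 84080.9272 = 169351.0732.
Equity: weight = 85270.146/169351.0732 = 0.5035; cost = 14.56%.
Bonds outstanding: weight = 84080.9272/169351.0732 = 0.4965; after-tax cost = 7% × (1 − 29%) = 4.9700%.
WACC = 0.5035 × 14.5600% + 0.4965 × 4.9700% = 9.7987%.

9.80%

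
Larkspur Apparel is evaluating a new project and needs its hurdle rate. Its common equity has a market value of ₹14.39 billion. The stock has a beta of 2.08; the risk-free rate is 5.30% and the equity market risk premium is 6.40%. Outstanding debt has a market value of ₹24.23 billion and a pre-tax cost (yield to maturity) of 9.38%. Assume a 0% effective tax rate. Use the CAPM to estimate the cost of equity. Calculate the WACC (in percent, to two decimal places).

Cost of equity via CAPM: Re = 5.3% + 2.08 × 6.4% = 18.6120%.
Total capital V = 14.39 + 24.23 = 38.62.
Equity: weight = 14.39/38.62 = 0.3726; cost = 18.612%.
Debt: weight = 24.23/38.62 = 0.6274; after-tax cost = 9.38% × (1 − 0%) = 9.3800%.
WACC = 0.3726 × 18.6120% + 0.6274 × 9.3800% = 12.8199%.

12.82%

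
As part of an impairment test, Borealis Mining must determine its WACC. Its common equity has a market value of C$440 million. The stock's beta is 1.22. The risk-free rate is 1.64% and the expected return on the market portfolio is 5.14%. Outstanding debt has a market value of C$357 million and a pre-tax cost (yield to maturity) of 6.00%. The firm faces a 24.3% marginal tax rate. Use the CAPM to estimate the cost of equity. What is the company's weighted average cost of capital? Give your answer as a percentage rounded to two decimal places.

5.30%

Market risk premium = 5.14% − 1.64% = 3.5%.
Cost of equity via CAPM: Re = 1.64% + 1.22 × 3.5% = 5.9100%.
Total capital V = 440 + 357 = 797.
Equity: weight = 440/797 = 0.5521; cost = 5.91%.
Debt: weight = 357/797 = 0.4479; after-tax cost = 6% × (1 − 24.3%) = 4.5420%.
WACC = 0.5521 × 5.9100% + 0.4479 × 4.5420% = 5.2972%.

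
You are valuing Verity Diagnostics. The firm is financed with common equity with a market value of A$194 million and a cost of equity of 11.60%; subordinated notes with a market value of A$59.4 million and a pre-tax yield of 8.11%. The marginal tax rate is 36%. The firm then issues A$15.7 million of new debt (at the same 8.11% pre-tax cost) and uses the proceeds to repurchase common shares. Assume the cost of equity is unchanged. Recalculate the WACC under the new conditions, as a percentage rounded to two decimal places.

After the change:
Total capital V = 178.3 + 75.1 = 253.4.
Equity: weight = 178.3/253.4 = 0.7036; cost = 11.6%.
Subordinated notes: weight = 75.1/253.4 = 0.2964; after-tax cost = 8.11% × (1 − 36%) = 5.1904%.
WACC = 0.7036 × 11.6000% + 0.2964 × 5.1904% = 9.7004%.

9.70%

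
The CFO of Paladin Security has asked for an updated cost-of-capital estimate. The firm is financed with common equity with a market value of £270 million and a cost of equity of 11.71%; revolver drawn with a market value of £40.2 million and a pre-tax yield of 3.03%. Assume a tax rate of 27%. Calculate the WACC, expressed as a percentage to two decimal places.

Total capital V = 270 + 40.2 = 310.2.
Equity: weight = 270/310.2 = 0.8704; cost = 11.71%.
Revolver drawn: weight = 40.2/310.2 = 0.1296; after-tax cost = 3.03% × (1 − 27%) = 2.2119%.
WACC = 0.8704 × 11.7100% + 0.1296 × 2.2119% = 10.4791%.

10.48%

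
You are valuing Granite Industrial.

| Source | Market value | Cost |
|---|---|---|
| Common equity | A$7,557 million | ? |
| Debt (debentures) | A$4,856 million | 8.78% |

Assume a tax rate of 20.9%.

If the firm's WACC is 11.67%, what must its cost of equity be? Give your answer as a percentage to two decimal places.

Total capital V = 7557 + 4856 = 12413.
Equity weight = 7557/12413 = 0.6088.
Debentures weight = 4856/12413 = 0.3912.
Debt contribution = 0.3912 × 8.78% × (1 − 20.9%) = 2.7169%.
Required equity contribution = 11.67% − 2.7169% = 8.9531%.
Re = 8.9531% / 0.6088 = 14.7062%.

14.71%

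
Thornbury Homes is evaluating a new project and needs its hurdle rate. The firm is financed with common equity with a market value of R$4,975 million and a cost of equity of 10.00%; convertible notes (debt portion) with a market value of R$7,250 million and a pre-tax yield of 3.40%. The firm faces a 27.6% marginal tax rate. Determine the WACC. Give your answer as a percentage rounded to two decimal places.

Total capital V = 4975 + 7250 = 12225.
Equity: weight = 4975/12225 = 0.4070; cost = 10%.
Convertible notes (debt portion): weight = 7250/12225 = 0.5930; after-tax cost = 3.4% × (1 − 27.6%) = 2.4616%.
WACC = 0.4070 × 10.0000% + 0.5930 × 2.4616% = 5.5294%.

5.53%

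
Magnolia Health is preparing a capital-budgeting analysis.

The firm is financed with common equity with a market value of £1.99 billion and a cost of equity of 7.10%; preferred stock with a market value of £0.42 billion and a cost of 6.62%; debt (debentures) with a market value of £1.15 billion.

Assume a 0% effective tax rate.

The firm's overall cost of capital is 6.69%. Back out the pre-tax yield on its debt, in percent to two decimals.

6.01%

Total capital V = 1.99 + 0.42 + 1.15 = 3.56.
Equity weight = 1.99/3.56 = 0.5590.
Preferred weight = 0.42/3.56 = 0.1180.
Debentures weight = 1.15/3.56 = 0.3230.
Equity contribution = 0.5590 × 7.1% = 3.9688%.
Preferred contribution = 0.1180 × 6.62% = 0.7810%.
Remaining for debt = 6.69% − 4.7498% = 1.9402%.
Rd × (1 − 0%) × 0.3230 = 1.9402%  ⇒  Rd = 6.0061%.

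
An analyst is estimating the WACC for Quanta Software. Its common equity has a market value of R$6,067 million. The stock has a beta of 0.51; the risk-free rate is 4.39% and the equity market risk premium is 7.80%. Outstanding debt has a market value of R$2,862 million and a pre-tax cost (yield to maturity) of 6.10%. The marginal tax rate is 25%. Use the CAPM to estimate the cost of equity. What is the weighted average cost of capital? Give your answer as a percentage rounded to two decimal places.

7.15%

Cost of equity via CAPM: Re = 4.39% + 0.51 × 7.8% = 8.3680%.
Total capital V = 6067 + 2862 = 8929.
Equity: weight = 6067/8929 = 0.6795; cost = 8.368%.
Debt: weight = 2862/8929 = 0.3205; after-tax cost = 6.1% × (1 − 25%) = 4.5750%.
WACC = 0.6795 × 8.3680% + 0.3205 × 4.5750% = 7.1522%.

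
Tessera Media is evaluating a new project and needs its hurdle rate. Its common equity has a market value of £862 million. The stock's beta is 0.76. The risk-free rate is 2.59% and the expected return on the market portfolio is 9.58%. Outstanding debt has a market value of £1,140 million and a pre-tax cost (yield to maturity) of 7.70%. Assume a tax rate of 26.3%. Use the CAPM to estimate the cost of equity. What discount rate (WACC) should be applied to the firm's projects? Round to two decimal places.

6.63%

Market risk premium = 9.58% − 2.59% = 6.99%.
Cost of equity via CAPM: Re = 2.59% + 0.76 × 6.99% = 7.9024%.
Total capital V = 862 + 1140 = 2002.
Equity: weight = 862/2002 = 0.4306; cost = 7.9024%.
Debt: weight = 1140/2002 = 0.5694; after-tax cost = 7.7% × (1 − 26.3%) = 5.6749%.
WACC = 0.4306 × 7.9024% + 0.5694 × 5.6749% = 6.6340%.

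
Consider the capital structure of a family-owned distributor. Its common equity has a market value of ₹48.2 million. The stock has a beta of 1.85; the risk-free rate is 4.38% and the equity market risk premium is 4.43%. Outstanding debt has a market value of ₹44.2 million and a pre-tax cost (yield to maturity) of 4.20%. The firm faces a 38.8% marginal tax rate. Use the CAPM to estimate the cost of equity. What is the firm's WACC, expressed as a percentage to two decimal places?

Cost of equity via CAPM: Re = 4.38% + 1.85 × 4.43% = 12.5755%.
Total capital V = 48.2 + 44.2 = 92.4.
Equity: weight = 48.2/92.4 = 0.5216; cost = 12.5755%.
Debt: weight = 44.2/92.4 = 0.4784; after-tax cost = 4.2% × (1 − 38.8%) = 2.5704%.
WACC = 0.5216 × 12.5755% + 0.4784 × 2.5704% = 7.7895%.

7.79%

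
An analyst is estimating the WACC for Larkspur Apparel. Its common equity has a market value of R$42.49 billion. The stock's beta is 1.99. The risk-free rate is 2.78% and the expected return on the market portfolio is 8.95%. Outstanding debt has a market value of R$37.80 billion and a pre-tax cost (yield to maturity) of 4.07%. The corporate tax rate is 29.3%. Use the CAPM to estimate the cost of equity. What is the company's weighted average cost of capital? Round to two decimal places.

Market risk premium = 8.95% − 2.78% = 6.17%.
Cost of equity via CAPM: Re = 2.78% + 1.99 × 6.17% = 15.0583%.
Total capital V = 42.49 + 37.8 = 80.29.
Equity: weight = 42.49/80.29 = 0.5292; cost = 15.0583%.
Debt: weight = 37.8/80.29 = 0.4708; after-tax cost = 4.07% × (1 − 29.3%) = 2.8775%.
WACC = 0.5292 × 15.0583% + 0.4708 × 2.8775% = 9.3237%.

9.32%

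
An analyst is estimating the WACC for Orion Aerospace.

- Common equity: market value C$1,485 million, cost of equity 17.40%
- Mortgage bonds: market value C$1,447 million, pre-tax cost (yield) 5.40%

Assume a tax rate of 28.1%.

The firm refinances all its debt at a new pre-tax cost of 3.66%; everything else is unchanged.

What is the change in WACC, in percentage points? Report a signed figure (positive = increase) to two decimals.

Current WACC:
Total capital V = 1485 + 1447 = 2932.
Equity: weight = 1485/2932 = 0.5065; cost = 17.4%.
Mortgage bonds: weight = 1447/2932 = 0.4935; after-tax cost = 5.4% × (1 − 28.1%) = 3.8826%.
WACC = 0.5065 × 17.4000% + 0.4935 × 3.8826% = 10.7289%.
After the change:
Total capital V = 1485 + 1447 = 2932.
Equity: weight = 1485/2932 = 0.5065; cost = 17.4%.
Mortgage bonds: weight = 1447/2932 = 0.4935; after-tax cost = 3.66% × (1 − 28.1%) = 2.6315%.
WACC = 0.5065 × 17.4000% + 0.4935 × 2.6315% = 10.1115%.
Change in WACC = 10.1115% − 10.7289% = -0.6174 pp.

-0.62 pp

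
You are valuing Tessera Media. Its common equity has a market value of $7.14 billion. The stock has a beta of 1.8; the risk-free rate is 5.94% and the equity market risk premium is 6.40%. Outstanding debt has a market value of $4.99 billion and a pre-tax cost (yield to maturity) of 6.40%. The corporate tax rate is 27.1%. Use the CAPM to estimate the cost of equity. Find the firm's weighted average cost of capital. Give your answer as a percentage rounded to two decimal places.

Cost of equity via CAPM: Re = 5.94% + 1.8 × 6.4% = 17.4600%.
Total capital V = 7.14 + 4.99 = 12.13.
Equity: weight = 7.14/12.13 = 0.5886; cost = 17.46%.
Debt: weight = 4.99/12.13 = 0.4114; after-tax cost = 6.4% × (1 − 27.1%) = 4.6656%.
WACC = 0.5886 × 17.4600% + 0.4114 × 4.6656% = 12.1967%.

12.20%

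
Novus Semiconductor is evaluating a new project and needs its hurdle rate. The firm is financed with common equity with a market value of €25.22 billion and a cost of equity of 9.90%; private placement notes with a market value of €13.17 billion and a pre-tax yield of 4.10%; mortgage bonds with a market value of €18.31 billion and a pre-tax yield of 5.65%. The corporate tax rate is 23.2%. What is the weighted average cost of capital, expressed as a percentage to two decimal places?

Total capital V = 25.22 + 13.17 + 18.31 = 56.7.
Equity: weight = 25.22/56.7 = 0.4448; cost = 9.9%.
Private placement notes: weight = 13.17/56.7 = 0.2323; after-tax cost = 4.1% × (1 − 23.2%) = 3.1488%.
Mortgage bonds: weight = 18.31/56.7 = 0.3229; after-tax cost = 5.65% × (1 − 23.2%) = 4.3392%.
WACC = 0.4448 × 9.9000% + 0.2323 × 3.1488% + 0.3229 × 4.3392% = 6.5361%.

6.54%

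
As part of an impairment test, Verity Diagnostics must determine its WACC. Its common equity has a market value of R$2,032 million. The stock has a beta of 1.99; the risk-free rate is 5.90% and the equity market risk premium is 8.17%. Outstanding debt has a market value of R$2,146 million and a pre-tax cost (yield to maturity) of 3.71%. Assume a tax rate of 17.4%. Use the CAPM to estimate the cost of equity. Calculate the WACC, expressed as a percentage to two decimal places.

12.35%

Cost of equity via CAPM: Re = 5.9% + 1.99 × 8.17% = 22.1583%.
Total capital V = 2032 + 2146 = 4178.
Equity: weight = 2032/4178 = 0.4864; cost = 22.1583%.
Debt: weight = 2146/4178 = 0.5136; after-tax cost = 3.71% × (1 − 17.4%) = 3.0645%.
WACC = 0.4864 × 22.1583% + 0.5136 × 3.0645% = 12.3509%.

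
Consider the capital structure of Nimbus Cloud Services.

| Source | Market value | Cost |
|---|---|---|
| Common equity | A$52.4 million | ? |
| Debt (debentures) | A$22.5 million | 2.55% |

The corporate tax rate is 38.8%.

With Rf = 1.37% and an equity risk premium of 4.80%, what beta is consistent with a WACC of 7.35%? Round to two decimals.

Total capital V = 52.4 + 22.5 = 74.9.
Equity weight = 52.4/74.9 = 0.6996.
Debentures weight = 22.5/74.9 = 0.3004.
Debt contribution = 0.3004 × 2.55% × (1 − 38.8%) = 0.4688%.
Required equity contribution = 7.35% − 0.4688% = 6.8812%  ⇒  Re = 9.8359%.
CAPM: 9.8359% = 1.37% + β × 4.8%  ⇒  β = 1.7637.

1.76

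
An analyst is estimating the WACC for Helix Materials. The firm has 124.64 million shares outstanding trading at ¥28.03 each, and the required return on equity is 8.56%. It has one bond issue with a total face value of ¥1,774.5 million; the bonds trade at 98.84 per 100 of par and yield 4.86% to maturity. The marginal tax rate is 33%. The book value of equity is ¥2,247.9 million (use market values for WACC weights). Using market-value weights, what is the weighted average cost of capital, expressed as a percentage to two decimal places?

Market value of equity E = 28.03 × 124.64m = 3493.6592m. Market value of debt D = 1774.5m × 98.84/100 = 1753.9158m.
Total capital V = 3493.6592 + 1753.9158 = 5247.575.
Equity: weight = 3493.6592/5247.575 = 0.6658; cost = 8.56%.
Bonds outstanding: weight = 1753.9158/5247.575 = 0.3342; after-tax cost = 4.86% × (1 − 33%) = 3.2562%.
WACC = 0.6658 × 8.5600% + 0.3342 × 3.2562% = 6.7873%.

6.79%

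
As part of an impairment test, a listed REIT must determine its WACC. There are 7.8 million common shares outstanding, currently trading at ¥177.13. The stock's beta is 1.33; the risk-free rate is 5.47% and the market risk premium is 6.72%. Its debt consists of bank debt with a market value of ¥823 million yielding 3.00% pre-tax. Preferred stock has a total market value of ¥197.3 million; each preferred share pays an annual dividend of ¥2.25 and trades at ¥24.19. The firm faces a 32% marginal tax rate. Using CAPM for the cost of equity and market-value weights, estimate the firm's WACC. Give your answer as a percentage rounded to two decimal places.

Cost of equity via CAPM: Re = 5.47% + 1.33 × 6.72% = 14.4076%.
Cost of preferred: Rp = 2.25 / 24.19 = 9.3014%.
Market value of equity E = 177.13 × 7.8m = 1381.614m.
Total capital V = 1381.614 + 197.3 + 823 = 2401.914.
Equity: weight = 1381.614/2401.914 = 0.5752; cost = 14.4076%.
Preferred: weight = 197.3/2401.914 = 0.0821; cost = 9.3014%.
Bank debt: weight = 823/2401.914 = 0.3426; after-tax cost = 3% × (1 − 32%) = 2.0400%.
WACC = 0.5752 × 14.4076% + 0.0821 × 9.3014% + 0.3426 × 2.0400% = 9.7505%.

9.75%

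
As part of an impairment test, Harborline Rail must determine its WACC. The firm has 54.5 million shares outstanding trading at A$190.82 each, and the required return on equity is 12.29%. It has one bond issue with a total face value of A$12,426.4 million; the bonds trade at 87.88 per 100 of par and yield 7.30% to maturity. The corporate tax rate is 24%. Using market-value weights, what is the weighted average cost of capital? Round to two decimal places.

Market value of equity E = 190.82 × 54.5m = 10399.69m. Market value of debt D = 12426.4m × 87.88/100 = 10920.32032m.
Total capital V = 10399.69 + 10920.32032 = 21320.01032.
Equity: weight = 10399.69/21320.01032 = 0.4878; cost = 12.29%.
Bonds outstanding: weight = 10920.32032/21320.01032 = 0.5122; after-tax cost = 7.3% × (1 − 24%) = 5.5480%.
WACC = 0.4878 × 12.2900% + 0.5122 × 5.5480% = 8.8367%.

8.84%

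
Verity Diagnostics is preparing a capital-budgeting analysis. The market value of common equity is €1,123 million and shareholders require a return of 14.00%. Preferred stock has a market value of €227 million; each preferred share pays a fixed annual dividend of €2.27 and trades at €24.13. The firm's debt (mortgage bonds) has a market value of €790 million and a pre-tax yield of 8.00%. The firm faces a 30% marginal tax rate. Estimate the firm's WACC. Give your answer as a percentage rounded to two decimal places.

Cost of preferred: Rp = 2.27 / 24.13 = 9.4074%.
Total capital V = 1123 + 227 + 790 = 2140.
Equity: weight = 1123/2140 = 0.5248; cost = 14%.
Preferred: weight = 227/2140 = 0.1061; cost = 9.4074%.
Mortgage bonds: weight = 790/2140 = 0.3692; after-tax cost = 8% × (1 − 30%) = 5.6000%.
WACC = 0.5248 × 14.0000% + 0.1061 × 9.4074% + 0.3692 × 5.6000% = 10.4119%.

10.41%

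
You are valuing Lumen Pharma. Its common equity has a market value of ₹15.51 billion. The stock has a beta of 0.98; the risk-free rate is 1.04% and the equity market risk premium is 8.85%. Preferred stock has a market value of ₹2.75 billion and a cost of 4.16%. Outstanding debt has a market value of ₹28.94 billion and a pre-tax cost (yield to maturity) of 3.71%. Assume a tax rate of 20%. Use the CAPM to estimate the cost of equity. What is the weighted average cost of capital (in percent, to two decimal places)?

Cost of equity via CAPM: Re = 1.04% + 0.98 × 8.85% = 9.7130%.
Total capital V = 15.51 + 2.75 + 28.94 = 47.2.
Equity: weight = 15.51/47.2 = 0.3286; cost = 9.713%.
Preferred: weight = 2.75/47.2 = 0.0583; cost = 4.16%.
Debt: weight = 28.94/47.2 = 0.6131; after-tax cost = 3.71% × (1 − 20%) = 2.9680%.
WACC = 0.3286 × 9.7130% + 0.0583 × 4.1600% + 0.6131 × 2.9680% = 5.2539%.

5.25%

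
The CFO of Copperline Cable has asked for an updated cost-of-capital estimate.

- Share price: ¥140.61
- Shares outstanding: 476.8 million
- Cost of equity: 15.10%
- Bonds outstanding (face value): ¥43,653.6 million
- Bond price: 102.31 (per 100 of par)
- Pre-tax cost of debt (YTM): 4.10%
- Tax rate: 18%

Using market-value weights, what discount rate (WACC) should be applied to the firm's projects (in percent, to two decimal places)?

Market value of equity E = 140.61 × 476.8m = 67042.848m. Market value of debt D = 43653.6m × 102.31/100 = 44661.99816m.
Total capital V = 67042.848 + 44661.99816 = 111704.84616.
Equity: weight = 67042.848/111704.84616 = 0.6002; cost = 15.1%.
Bonds outstanding: weight = 44661.99816/111704.84616 = 0.3998; after-tax cost = 4.1% × (1 − 18%) = 3.3620%.
WACC = 0.6002 × 15.1000% + 0.3998 × 3.3620% = 10.4069%.

10.41%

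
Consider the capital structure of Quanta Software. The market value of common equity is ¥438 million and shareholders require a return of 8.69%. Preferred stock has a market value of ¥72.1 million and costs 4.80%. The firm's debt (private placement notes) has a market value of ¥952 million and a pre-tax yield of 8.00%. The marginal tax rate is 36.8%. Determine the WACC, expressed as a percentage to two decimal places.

6.13%

Total capital V = 438 + 72.1 + 952 = 1462.1.
Equity: weight = 438/1462.1 = 0.2996; cost = 8.69%.
Preferred: weight = 72.1/1462.1 = 0.0493; cost = 4.8%.
Private placement notes: weight = 952/1462.1 = 0.6511; after-tax cost = 8% × (1 − 36.8%) = 5.0560%.
WACC = 0.2996 × 8.6900% + 0.0493 × 4.8000% + 0.6511 × 5.0560% = 6.1320%.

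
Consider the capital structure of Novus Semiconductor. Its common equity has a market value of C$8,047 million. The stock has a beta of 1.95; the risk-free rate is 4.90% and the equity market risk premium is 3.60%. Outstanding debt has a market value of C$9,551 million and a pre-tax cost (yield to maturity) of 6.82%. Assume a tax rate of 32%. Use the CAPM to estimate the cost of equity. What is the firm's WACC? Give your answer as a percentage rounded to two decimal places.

7.97%

Cost of equity via CAPM: Re = 4.9% + 1.95 × 3.6% = 11.9200%.
Total capital V = 8047 + 9551 = 17598.
Equity: weight = 8047/17598 = 0.4573; cost = 11.92%.
Debt: weight = 9551/17598 = 0.5427; after-tax cost = 6.82% × (1 − 32%) = 4.6376%.
WACC = 0.4573 × 11.9200% + 0.5427 × 4.6376% = 7.9676%.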